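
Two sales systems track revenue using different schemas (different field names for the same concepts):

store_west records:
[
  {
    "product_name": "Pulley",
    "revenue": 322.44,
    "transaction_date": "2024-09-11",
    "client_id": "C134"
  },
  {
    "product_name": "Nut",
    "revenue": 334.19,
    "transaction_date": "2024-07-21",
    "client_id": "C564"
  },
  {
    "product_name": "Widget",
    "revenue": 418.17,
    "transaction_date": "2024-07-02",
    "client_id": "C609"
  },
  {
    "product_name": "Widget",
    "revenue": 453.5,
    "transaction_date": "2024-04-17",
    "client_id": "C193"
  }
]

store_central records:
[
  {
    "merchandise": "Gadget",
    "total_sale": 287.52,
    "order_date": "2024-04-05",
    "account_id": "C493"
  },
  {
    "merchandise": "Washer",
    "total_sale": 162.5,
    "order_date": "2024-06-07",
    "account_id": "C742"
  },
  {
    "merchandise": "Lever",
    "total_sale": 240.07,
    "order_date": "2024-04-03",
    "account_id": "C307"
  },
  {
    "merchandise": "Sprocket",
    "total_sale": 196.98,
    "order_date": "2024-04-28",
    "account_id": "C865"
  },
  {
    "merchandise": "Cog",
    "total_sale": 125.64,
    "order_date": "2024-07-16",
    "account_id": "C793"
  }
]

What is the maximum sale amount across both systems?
453.5

Reconcile: "revenue" (store_west) = "total_sale" (store_central) = sale amount

Maximum in store_west: 453.5
Maximum in store_central: 287.52

Overall maximum: max(453.5, 287.52) = 453.5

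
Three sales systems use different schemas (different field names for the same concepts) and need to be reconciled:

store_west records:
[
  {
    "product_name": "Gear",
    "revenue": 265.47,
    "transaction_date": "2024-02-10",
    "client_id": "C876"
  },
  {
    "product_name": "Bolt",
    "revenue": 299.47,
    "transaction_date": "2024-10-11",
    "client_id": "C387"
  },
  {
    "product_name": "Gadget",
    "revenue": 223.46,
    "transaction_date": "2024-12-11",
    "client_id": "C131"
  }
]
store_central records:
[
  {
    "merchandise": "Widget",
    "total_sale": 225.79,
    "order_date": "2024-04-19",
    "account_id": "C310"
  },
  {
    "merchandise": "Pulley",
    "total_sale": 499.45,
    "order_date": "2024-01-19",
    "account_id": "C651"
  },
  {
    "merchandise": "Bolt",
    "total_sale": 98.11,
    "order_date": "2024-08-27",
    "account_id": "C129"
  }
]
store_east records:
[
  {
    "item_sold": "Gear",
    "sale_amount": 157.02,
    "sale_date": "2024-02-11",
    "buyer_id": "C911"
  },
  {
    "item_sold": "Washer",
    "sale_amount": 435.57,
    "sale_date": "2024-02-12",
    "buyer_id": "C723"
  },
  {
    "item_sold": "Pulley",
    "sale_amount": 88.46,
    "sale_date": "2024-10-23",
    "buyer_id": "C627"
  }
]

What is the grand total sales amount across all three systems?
2292.8

Schema reconciliation - all amount fields map to sale amount:

store_west (revenue): 788.4
store_central (total_sale): 823.35
store_east (sale_amount): 681.05

Grand total: 2292.8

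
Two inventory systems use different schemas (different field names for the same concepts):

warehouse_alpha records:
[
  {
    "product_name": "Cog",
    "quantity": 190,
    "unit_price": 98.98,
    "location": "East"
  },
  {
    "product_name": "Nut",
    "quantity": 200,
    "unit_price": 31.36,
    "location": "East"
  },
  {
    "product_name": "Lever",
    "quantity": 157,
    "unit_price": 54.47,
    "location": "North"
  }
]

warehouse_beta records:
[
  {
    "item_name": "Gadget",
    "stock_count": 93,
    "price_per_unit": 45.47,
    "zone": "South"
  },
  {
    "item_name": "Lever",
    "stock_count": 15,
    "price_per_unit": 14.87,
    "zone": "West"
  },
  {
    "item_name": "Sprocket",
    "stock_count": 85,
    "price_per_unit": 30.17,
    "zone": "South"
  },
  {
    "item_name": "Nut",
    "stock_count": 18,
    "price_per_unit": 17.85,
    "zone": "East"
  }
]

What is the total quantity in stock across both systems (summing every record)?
758

To reconcile these schemas, identify the field holding the quantity in stock in each system:
1. In warehouse_alpha it is "quantity"
2. In warehouse_beta it is "stock_count"

From warehouse_alpha: 190 + 200 + 157 = 547
From warehouse_beta: 93 + 15 + 85 + 18 = 211

Total: 547 + 211 = 758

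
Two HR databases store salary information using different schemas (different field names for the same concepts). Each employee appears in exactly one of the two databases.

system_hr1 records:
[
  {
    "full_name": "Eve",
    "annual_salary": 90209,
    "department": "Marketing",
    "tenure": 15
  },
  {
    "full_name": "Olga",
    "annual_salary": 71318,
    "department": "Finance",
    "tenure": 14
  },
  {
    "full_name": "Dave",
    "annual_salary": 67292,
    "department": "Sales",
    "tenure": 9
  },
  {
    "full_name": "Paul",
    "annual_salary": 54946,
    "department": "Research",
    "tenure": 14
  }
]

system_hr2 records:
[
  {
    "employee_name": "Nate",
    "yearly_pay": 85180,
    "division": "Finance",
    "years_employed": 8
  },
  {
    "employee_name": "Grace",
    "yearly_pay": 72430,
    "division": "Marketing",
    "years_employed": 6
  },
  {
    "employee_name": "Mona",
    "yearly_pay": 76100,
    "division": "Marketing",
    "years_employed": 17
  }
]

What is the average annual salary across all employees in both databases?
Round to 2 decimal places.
73925.00

Schema mapping: "annual_salary" (system_hr1) = "yearly_pay" (system_hr2) = annual salary

All salaries: [90209, 71318, 67292, 54946, 85180, 72430, 76100]
Sum: 517475
Count: 7
Average: 517475 / 7 = 73925.00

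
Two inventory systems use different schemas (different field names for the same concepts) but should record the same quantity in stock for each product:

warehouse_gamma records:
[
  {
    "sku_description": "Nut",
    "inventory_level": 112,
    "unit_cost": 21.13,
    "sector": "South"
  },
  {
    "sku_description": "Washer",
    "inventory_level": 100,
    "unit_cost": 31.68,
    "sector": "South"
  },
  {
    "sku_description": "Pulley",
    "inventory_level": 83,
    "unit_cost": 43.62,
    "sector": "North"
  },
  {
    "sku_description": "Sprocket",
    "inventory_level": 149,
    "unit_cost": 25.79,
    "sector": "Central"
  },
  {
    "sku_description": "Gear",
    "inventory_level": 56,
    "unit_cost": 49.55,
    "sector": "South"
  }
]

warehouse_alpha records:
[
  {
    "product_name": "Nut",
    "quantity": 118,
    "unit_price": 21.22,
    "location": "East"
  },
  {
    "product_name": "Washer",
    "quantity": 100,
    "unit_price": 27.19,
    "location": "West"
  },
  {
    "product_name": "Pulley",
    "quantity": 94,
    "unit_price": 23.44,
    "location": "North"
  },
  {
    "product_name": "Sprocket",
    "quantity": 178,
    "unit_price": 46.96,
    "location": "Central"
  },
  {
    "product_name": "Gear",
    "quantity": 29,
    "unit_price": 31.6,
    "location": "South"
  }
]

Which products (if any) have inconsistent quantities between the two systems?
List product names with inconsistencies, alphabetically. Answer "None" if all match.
Gear, Nut, Pulley, Sprocket

Schema mappings:
- "sku_description" (warehouse_gamma) = "product_name" (warehouse_alpha) = product name
- "inventory_level" (warehouse_gamma) = "quantity" (warehouse_alpha) = quantity

Comparison:
  Nut: 112 vs 118 - MISMATCH
  Washer: 100 vs 100 - MATCH
  Pulley: 83 vs 94 - MISMATCH
  Sprocket: 149 vs 178 - MISMATCH
  Gear: 56 vs 29 - MISMATCH

Products with inconsistencies: Gear, Nut, Pulley, Sprocket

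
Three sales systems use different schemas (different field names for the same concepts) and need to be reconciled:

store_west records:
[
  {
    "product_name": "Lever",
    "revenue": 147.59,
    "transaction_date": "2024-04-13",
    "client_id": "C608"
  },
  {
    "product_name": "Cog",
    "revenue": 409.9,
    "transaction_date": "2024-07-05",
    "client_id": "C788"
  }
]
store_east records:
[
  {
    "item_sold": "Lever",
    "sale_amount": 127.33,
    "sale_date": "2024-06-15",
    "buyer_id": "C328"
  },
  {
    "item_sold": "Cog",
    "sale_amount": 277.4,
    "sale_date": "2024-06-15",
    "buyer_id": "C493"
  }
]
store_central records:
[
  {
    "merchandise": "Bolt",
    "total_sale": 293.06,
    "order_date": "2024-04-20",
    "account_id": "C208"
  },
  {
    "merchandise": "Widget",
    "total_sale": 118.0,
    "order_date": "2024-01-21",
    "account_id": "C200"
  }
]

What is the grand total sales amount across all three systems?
1373.28

Schema reconciliation - all amount fields map to sale amount:

store_west (revenue): 557.49
store_east (sale_amount): 404.73
store_central (total_sale): 411.06

Grand total: 1373.28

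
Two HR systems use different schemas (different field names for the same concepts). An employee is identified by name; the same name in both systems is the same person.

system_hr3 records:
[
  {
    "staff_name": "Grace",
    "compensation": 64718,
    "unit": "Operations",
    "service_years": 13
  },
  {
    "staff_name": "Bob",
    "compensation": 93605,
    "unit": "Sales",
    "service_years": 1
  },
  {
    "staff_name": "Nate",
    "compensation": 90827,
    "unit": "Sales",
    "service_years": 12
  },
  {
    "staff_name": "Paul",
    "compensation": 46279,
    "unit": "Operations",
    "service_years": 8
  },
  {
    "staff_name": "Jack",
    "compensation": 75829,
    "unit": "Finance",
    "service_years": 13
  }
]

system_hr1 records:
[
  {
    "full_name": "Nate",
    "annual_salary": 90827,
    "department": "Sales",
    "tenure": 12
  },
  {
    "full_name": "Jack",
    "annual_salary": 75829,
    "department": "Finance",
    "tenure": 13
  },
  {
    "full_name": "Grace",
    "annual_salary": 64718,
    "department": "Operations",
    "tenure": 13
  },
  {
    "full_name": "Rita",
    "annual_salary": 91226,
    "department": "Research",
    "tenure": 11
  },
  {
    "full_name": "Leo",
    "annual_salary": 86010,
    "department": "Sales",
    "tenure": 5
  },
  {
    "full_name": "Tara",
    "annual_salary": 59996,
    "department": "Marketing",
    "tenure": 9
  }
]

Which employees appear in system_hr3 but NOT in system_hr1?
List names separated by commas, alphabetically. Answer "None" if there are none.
Bob, Paul

Schema mapping: "staff_name" (system_hr3) = "full_name" (system_hr1) = employee name

Names in system_hr3: ['Bob', 'Grace', 'Jack', 'Nate', 'Paul']
Names in system_hr1: ['Grace', 'Jack', 'Leo', 'Nate', 'Rita', 'Tara']

In system_hr3 but not system_hr1: ['Bob', 'Paul']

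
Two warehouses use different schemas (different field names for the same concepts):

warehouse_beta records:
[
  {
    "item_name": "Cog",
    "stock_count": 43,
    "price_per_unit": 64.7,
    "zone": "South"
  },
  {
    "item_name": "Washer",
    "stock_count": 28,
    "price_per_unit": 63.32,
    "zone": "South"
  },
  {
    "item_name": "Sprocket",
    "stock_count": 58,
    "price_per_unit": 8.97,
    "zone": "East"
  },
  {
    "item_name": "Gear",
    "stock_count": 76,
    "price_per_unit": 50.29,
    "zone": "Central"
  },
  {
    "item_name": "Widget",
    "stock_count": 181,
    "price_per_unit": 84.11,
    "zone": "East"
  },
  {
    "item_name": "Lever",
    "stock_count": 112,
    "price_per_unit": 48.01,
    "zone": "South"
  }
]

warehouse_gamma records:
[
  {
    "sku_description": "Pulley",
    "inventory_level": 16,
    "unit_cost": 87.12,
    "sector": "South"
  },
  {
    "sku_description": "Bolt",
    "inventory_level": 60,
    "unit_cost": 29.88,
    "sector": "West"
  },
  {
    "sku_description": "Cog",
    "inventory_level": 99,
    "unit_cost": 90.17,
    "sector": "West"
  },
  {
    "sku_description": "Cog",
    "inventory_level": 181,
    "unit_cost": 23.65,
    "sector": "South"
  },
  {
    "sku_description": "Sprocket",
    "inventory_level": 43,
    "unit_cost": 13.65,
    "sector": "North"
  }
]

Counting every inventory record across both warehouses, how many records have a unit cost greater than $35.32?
7

Schema mapping: "price_per_unit" (warehouse_beta) = "unit_cost" (warehouse_gamma) = unit cost

Records > $35.32 in warehouse_beta: 5
Records > $35.32 in warehouse_gamma: 2

Total count: 5 + 2 = 7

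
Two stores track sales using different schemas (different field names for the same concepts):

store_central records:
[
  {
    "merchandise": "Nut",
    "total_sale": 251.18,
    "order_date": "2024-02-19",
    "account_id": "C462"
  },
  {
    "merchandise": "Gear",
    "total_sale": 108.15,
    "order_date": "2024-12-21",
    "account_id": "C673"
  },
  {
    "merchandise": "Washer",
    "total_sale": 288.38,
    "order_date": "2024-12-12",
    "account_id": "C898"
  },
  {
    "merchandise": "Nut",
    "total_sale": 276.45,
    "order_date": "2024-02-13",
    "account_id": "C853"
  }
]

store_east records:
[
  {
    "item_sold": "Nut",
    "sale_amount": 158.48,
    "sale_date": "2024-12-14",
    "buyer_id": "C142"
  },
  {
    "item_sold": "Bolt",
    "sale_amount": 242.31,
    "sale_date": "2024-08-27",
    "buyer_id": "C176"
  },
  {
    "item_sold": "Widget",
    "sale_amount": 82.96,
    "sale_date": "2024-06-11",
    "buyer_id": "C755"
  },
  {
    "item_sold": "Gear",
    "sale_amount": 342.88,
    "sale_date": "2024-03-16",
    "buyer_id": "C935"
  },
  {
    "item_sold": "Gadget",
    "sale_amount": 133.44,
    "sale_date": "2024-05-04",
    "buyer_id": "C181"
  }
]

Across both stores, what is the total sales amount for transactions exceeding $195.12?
1401.2

Schema mapping: "total_sale" (store_central) = "sale_amount" (store_east) = sale amount

Sum of sales > $195.12 in store_central: 816.01
Sum of sales > $195.12 in store_east: 585.19

Total: 816.01 + 585.19 = 1401.2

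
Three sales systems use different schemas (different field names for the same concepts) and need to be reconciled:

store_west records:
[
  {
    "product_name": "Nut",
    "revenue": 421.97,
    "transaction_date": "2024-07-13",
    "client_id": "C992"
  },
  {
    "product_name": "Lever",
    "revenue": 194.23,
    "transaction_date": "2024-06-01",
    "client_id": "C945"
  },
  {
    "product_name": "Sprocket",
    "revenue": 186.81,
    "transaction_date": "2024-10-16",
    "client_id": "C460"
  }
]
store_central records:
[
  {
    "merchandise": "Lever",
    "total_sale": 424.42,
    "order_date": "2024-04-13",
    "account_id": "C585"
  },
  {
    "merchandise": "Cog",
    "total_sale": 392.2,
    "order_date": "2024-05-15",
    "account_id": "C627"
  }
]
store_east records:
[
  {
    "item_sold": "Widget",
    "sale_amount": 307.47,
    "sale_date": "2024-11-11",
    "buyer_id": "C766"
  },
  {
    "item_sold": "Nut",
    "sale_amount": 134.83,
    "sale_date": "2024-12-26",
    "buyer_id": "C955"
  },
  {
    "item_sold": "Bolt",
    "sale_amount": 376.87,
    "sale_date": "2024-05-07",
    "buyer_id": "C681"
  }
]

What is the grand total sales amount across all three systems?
2438.8

Schema reconciliation - all amount fields map to sale amount:

store_west (revenue): 803.01
store_central (total_sale): 816.62
store_east (sale_amount): 819.17

Grand total: 2438.8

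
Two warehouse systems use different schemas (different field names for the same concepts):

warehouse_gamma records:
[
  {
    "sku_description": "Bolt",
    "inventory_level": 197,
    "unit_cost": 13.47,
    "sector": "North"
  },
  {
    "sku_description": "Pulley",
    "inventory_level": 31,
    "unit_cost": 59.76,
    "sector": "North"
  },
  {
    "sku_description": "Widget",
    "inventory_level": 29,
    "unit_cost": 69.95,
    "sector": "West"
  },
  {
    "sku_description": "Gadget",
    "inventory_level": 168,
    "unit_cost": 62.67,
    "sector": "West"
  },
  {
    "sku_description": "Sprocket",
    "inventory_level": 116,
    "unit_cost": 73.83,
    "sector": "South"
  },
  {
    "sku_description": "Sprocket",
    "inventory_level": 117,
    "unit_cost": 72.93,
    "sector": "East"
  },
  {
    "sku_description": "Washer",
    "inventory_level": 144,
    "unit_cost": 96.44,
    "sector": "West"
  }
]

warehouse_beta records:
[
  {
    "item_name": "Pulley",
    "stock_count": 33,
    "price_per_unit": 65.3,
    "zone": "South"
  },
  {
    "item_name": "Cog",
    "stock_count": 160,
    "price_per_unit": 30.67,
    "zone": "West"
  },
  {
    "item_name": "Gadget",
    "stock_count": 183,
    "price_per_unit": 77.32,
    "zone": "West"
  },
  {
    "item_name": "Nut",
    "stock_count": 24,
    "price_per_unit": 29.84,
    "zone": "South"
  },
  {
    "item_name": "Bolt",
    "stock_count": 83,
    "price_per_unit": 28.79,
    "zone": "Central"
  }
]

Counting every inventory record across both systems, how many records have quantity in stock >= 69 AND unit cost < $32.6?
3

Schema mappings:
- "inventory_level" (warehouse_gamma) = "stock_count" (warehouse_beta) = quantity
- "unit_cost" (warehouse_gamma) = "price_per_unit" (warehouse_beta) = unit cost

Records meeting both conditions in warehouse_gamma: 1
Records meeting both conditions in warehouse_beta: 2

Total: 1 + 2 = 3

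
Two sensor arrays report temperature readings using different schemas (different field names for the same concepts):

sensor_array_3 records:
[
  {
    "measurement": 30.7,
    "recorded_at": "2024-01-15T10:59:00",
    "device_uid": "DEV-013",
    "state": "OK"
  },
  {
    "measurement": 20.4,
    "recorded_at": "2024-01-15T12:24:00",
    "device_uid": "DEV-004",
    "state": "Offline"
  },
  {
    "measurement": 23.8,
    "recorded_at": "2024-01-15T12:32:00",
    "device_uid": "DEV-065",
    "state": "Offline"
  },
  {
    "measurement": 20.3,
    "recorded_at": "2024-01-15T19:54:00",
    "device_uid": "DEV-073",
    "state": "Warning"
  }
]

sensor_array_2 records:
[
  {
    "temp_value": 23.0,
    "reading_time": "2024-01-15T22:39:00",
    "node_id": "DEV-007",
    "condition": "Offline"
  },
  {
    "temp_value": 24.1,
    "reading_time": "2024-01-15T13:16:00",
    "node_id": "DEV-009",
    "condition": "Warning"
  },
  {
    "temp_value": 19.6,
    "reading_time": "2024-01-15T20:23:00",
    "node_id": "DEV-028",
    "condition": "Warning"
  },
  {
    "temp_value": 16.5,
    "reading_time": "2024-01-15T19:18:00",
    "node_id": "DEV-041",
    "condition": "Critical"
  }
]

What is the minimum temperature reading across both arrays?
16.5

Schema mapping: "measurement" (sensor_array_3) = "temp_value" (sensor_array_2) = temperature reading

Minimum in sensor_array_3: 20.3
Minimum in sensor_array_2: 16.5

Overall minimum: min(20.3, 16.5) = 16.5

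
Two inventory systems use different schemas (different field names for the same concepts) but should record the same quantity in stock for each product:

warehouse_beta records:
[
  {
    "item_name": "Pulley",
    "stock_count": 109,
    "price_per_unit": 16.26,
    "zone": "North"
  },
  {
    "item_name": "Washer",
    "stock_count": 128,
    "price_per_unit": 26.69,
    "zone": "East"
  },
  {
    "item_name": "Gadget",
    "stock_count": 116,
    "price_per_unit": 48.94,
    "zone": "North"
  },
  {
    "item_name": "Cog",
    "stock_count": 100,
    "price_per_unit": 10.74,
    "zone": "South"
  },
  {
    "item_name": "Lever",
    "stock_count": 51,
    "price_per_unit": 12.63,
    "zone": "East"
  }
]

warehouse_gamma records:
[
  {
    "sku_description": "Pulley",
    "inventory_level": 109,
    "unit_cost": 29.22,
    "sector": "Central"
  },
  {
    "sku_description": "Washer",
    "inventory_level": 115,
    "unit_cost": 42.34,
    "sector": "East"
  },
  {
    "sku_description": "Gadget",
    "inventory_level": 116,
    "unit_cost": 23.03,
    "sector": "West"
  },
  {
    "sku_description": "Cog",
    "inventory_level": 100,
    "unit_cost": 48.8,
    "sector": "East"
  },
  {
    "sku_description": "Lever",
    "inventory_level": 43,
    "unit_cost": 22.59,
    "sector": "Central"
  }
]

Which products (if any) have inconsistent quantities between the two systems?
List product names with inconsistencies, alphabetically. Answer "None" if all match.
Lever, Washer

Schema mappings:
- "item_name" (warehouse_beta) = "sku_description" (warehouse_gamma) = product name
- "stock_count" (warehouse_beta) = "inventory_level" (warehouse_gamma) = quantity

Comparison:
  Pulley: 109 vs 109 - MATCH
  Washer: 128 vs 115 - MISMATCH
  Gadget: 116 vs 116 - MATCH
  Cog: 100 vs 100 - MATCH
  Lever: 51 vs 43 - MISMATCH

Products with inconsistencies: Lever, Washer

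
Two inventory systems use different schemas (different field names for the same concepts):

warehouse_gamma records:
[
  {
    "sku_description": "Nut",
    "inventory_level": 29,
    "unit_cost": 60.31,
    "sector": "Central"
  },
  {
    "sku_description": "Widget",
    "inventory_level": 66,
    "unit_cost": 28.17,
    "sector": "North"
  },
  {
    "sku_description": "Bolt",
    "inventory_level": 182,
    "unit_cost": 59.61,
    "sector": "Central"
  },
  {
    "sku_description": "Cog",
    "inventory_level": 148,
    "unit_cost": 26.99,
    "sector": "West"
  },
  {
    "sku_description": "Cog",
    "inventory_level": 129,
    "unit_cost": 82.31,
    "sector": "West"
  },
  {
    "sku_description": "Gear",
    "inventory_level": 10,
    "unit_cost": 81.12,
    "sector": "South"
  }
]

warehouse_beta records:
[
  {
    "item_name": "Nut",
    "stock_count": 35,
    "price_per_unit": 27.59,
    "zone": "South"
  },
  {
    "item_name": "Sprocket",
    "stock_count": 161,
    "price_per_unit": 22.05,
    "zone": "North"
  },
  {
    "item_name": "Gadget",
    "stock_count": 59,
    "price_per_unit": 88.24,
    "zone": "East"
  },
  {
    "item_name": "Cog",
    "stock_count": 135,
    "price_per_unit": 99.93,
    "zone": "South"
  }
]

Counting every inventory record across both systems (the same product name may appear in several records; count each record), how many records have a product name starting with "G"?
2

Schema mapping: "sku_description" (warehouse_gamma) = "item_name" (warehouse_beta) = product name

Records with product name starting with "G" in warehouse_gamma: 1
Records with product name starting with "G" in warehouse_beta: 1

Total: 1 + 1 = 2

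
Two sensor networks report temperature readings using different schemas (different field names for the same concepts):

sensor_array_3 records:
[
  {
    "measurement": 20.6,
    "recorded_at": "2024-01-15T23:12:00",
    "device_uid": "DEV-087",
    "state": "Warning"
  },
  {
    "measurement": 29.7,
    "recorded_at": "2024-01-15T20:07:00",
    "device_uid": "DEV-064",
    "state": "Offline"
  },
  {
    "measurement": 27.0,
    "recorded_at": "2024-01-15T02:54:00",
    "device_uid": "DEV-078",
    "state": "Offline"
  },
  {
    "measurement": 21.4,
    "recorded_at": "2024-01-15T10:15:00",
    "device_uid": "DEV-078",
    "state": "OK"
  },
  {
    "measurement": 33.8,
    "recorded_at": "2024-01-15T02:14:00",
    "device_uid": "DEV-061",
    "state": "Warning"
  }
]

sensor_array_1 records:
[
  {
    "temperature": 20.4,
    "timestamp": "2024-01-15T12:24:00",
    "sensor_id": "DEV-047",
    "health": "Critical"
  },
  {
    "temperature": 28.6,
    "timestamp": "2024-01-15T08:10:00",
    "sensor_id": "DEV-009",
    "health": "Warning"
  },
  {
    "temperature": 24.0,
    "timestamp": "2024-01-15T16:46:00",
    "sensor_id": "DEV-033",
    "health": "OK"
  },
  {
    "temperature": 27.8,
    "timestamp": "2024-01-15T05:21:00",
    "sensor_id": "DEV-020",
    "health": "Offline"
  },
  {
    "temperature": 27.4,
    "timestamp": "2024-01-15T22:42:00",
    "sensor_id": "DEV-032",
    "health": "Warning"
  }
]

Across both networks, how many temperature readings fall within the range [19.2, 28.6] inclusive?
8

Schema mapping: "measurement" (sensor_array_3) = "temperature" (sensor_array_1) = temperature

Readings in [19.2, 28.6] from sensor_array_3: 3
Readings in [19.2, 28.6] from sensor_array_1: 5

Total count: 3 + 5 = 8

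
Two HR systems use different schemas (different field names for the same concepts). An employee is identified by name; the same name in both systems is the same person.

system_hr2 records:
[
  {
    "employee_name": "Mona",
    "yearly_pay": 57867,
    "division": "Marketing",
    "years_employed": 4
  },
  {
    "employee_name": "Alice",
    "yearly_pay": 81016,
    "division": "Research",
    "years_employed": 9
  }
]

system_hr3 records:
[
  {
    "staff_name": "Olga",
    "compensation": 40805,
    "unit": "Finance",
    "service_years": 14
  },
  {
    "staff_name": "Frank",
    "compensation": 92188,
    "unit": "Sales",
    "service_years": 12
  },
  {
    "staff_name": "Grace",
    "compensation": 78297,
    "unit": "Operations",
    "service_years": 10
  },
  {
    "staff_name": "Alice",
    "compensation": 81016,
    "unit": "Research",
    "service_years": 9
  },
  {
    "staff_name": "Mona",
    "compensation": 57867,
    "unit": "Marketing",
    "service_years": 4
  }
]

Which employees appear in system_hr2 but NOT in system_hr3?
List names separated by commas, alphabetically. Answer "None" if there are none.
None

Schema mapping: "employee_name" (system_hr2) = "staff_name" (system_hr3) = employee name

Names in system_hr2: ['Alice', 'Mona']
Names in system_hr3: ['Alice', 'Frank', 'Grace', 'Mona', 'Olga']

In system_hr2 but not system_hr3: None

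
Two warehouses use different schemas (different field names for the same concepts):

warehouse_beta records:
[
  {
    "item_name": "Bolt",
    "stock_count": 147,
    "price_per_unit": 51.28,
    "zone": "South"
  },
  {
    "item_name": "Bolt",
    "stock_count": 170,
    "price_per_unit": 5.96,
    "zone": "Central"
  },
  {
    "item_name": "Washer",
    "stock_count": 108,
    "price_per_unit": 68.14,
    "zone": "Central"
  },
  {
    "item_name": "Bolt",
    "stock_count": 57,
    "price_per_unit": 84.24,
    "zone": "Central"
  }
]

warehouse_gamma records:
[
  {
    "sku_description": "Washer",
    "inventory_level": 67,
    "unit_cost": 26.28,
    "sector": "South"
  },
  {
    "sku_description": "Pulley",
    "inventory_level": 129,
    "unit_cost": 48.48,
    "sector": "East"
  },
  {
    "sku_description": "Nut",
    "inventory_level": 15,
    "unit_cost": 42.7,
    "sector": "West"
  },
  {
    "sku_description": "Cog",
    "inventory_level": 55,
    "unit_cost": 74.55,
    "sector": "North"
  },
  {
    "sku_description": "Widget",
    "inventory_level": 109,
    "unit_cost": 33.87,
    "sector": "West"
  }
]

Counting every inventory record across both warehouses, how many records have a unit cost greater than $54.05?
3

Schema mapping: "price_per_unit" (warehouse_beta) = "unit_cost" (warehouse_gamma) = unit cost

Records > $54.05 in warehouse_beta: 2
Records > $54.05 in warehouse_gamma: 1

Total count: 2 + 1 = 3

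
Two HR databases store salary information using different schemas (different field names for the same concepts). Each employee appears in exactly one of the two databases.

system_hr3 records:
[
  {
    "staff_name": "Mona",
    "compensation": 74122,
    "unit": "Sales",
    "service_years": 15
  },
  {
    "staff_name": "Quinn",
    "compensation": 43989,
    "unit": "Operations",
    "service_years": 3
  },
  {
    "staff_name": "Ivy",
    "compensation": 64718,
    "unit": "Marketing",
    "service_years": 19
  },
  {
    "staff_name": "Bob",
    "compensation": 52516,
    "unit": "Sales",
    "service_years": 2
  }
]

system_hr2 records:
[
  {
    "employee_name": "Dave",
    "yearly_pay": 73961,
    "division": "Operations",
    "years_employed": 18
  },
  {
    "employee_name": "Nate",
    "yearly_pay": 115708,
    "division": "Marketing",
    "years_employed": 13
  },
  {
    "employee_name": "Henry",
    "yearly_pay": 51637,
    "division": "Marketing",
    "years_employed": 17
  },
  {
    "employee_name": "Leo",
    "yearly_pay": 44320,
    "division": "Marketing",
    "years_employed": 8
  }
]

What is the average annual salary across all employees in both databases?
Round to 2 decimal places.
65121.38

Schema mapping: "compensation" (system_hr3) = "yearly_pay" (system_hr2) = annual salary

All salaries: [74122, 43989, 64718, 52516, 73961, 115708, 51637, 44320]
Sum: 520971
Count: 8
Average: 520971 / 8 = 65121.38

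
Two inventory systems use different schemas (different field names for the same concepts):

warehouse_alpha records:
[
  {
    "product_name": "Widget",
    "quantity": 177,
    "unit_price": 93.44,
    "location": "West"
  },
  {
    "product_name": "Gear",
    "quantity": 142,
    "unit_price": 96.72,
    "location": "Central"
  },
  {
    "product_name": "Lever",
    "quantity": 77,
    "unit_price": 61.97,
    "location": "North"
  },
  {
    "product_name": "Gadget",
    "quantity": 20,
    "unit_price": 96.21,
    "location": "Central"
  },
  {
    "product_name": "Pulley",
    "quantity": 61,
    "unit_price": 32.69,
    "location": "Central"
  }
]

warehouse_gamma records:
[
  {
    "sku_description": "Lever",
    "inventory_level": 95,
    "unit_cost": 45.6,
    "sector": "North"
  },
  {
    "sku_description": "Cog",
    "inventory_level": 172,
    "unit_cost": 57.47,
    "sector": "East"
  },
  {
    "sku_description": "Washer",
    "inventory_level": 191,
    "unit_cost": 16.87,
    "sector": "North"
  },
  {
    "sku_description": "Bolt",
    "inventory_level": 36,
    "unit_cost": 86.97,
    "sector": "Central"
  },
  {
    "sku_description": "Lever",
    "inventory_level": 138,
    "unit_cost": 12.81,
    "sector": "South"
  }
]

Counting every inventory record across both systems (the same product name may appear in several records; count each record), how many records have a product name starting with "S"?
0

Schema mapping: "product_name" (warehouse_alpha) = "sku_description" (warehouse_gamma) = product name

Records with product name starting with "S" in warehouse_alpha: 0
Records with product name starting with "S" in warehouse_gamma: 0

Total: 0 + 0 = 0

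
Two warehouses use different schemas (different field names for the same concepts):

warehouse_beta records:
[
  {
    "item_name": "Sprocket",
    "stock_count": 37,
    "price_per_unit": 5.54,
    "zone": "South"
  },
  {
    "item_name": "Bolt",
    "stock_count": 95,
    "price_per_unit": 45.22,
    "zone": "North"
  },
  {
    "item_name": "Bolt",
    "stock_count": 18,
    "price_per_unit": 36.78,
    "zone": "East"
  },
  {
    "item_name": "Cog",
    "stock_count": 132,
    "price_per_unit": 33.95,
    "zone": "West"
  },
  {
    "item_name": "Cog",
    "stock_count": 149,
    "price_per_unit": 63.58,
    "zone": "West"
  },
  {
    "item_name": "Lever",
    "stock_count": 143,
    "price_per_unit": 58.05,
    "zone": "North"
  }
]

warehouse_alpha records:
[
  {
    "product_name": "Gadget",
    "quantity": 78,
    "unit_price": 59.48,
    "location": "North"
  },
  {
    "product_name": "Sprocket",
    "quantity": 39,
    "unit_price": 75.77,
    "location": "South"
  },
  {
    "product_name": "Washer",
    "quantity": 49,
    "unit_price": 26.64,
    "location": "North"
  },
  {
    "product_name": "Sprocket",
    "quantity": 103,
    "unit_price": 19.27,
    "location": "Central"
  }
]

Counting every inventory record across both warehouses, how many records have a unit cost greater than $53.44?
4

Schema mapping: "price_per_unit" (warehouse_beta) = "unit_price" (warehouse_alpha) = unit cost

Records > $53.44 in warehouse_beta: 2
Records > $53.44 in warehouse_alpha: 2

Total count: 2 + 2 = 4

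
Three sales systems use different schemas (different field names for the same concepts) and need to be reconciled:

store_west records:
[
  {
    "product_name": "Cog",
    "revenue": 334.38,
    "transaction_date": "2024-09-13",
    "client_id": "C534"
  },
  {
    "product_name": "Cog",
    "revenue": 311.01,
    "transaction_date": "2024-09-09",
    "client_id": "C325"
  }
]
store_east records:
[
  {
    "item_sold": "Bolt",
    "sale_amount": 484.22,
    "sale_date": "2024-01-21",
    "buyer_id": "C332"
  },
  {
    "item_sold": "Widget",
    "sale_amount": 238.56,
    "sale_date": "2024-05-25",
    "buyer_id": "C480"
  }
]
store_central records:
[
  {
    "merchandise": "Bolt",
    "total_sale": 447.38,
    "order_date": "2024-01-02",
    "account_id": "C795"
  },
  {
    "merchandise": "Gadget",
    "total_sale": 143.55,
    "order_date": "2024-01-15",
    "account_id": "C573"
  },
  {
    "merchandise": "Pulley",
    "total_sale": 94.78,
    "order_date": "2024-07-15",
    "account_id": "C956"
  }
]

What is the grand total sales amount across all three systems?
2053.88

Schema reconciliation - all amount fields map to sale amount:

store_west (revenue): 645.39
store_east (sale_amount): 722.78
store_central (total_sale): 685.71

Grand total: 2053.88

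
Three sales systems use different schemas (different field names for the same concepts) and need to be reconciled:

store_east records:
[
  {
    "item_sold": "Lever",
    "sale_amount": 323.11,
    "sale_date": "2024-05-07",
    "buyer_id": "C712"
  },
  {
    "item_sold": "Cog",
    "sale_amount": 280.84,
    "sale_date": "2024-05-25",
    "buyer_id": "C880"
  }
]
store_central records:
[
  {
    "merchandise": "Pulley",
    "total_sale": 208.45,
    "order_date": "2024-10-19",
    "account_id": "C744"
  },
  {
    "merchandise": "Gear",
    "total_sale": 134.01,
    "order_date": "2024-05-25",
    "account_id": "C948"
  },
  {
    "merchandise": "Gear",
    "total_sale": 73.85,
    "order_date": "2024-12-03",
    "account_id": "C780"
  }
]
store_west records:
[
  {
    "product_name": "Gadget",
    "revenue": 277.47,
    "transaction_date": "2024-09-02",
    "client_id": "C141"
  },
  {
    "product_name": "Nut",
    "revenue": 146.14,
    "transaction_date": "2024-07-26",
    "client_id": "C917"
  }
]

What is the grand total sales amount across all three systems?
1443.87

Schema reconciliation - all amount fields map to sale amount:

store_east (sale_amount): 603.95
store_central (total_sale): 416.31
store_west (revenue): 423.61

Grand total: 1443.87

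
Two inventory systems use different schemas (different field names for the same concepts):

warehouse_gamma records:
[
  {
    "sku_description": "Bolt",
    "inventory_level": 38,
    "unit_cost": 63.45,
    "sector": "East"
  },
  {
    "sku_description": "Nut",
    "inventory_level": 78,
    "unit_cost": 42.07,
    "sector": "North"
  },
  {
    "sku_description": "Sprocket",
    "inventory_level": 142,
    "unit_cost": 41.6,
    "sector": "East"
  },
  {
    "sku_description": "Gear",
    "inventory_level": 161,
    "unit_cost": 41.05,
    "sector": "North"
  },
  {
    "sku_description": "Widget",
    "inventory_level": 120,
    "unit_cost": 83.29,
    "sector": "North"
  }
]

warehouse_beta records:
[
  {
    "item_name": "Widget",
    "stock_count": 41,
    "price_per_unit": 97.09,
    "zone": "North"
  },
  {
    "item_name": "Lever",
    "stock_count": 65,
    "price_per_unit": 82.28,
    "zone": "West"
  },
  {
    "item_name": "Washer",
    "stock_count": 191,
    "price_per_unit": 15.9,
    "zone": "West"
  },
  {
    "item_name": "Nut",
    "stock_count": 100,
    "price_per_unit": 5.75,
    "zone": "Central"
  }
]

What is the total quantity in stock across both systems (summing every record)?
936

To reconcile these schemas, identify the field holding the quantity in stock in each system:
1. In warehouse_gamma it is "inventory_level"
2. In warehouse_beta it is "stock_count"

From warehouse_gamma: 38 + 78 + 142 + 161 + 120 = 539
From warehouse_beta: 41 + 65 + 191 + 100 = 397

Total: 539 + 397 = 936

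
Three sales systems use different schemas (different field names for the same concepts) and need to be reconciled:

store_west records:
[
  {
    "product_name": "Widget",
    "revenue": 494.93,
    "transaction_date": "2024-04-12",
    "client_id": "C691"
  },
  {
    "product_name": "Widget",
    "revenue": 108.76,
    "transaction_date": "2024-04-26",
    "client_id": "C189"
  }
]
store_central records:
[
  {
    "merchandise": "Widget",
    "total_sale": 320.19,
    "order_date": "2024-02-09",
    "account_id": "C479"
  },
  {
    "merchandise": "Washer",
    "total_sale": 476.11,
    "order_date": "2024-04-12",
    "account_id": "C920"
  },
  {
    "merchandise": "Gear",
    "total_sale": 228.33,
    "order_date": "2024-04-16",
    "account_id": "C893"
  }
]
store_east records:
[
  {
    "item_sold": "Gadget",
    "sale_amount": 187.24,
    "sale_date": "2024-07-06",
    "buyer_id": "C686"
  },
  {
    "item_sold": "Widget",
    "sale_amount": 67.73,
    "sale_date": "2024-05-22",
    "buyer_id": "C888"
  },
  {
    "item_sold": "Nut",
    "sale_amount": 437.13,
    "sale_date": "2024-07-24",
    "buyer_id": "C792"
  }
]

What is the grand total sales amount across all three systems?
2320.42

Schema reconciliation - all amount fields map to sale amount:

store_west (revenue): 603.69
store_central (total_sale): 1024.63
store_east (sale_amount): 692.1

Grand total: 2320.42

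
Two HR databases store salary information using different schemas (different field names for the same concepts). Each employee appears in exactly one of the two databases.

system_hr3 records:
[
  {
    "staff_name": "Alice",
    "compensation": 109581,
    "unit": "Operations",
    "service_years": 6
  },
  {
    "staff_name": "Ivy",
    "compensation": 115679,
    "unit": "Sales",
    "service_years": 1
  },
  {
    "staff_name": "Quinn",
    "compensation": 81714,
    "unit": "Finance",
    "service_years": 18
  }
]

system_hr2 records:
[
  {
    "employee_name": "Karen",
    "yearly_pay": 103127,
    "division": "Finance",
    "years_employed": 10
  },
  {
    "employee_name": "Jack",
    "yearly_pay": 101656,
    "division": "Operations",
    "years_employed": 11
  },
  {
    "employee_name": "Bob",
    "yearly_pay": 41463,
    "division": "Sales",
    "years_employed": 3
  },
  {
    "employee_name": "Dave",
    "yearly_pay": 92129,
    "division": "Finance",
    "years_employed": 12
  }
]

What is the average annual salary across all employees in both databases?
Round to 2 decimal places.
92192.71

Schema mapping: "compensation" (system_hr3) = "yearly_pay" (system_hr2) = annual salary

All salaries: [109581, 115679, 81714, 103127, 101656, 41463, 92129]
Sum: 645349
Count: 7
Average: 645349 / 7 = 92192.71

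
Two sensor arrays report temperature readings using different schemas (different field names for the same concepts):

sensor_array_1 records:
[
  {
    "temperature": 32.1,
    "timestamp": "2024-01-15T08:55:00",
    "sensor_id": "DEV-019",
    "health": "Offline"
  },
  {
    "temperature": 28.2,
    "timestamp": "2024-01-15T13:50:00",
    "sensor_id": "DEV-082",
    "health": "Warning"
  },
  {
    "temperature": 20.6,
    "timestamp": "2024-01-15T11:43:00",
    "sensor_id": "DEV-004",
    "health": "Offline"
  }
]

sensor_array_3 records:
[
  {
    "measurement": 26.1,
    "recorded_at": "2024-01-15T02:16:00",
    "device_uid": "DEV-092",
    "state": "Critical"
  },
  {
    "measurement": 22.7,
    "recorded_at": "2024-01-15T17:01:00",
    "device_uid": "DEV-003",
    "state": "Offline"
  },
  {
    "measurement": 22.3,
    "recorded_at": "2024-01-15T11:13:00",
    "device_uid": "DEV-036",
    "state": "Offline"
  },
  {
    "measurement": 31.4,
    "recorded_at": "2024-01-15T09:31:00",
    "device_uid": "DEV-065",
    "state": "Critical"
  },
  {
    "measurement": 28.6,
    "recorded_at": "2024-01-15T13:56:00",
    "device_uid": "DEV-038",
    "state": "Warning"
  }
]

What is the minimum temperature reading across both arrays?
20.6

Schema mapping: "temperature" (sensor_array_1) = "measurement" (sensor_array_3) = temperature reading

Minimum in sensor_array_1: 20.6
Minimum in sensor_array_3: 22.3

Overall minimum: min(20.6, 22.3) = 20.6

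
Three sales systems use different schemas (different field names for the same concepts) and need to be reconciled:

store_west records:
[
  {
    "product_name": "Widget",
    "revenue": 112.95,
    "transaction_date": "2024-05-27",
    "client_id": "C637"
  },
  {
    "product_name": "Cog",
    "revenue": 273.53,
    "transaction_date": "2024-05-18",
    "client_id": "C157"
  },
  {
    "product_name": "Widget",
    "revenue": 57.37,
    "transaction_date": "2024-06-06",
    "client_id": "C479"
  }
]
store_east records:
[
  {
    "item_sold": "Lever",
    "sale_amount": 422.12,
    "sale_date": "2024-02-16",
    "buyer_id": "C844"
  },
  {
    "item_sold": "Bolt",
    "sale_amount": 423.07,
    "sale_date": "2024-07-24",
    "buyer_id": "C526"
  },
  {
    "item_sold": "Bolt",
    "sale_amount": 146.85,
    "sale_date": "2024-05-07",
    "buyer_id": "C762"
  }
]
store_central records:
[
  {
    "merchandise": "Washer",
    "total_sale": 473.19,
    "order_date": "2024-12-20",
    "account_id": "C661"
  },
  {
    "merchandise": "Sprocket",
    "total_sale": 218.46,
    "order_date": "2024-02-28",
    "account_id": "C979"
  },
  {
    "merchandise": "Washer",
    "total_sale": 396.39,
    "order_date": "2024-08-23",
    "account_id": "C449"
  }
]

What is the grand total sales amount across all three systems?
2523.93

Schema reconciliation - all amount fields map to sale amount:

store_west (revenue): 443.85
store_east (sale_amount): 992.04
store_central (total_sale): 1088.04

Grand total: 2523.93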